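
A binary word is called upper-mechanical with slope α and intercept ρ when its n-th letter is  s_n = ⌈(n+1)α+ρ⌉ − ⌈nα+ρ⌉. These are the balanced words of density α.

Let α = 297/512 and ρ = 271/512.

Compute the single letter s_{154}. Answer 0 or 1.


(n+1)α + ρ = (155·297 + 271) / 512 = 46306/512
nα + ρ     = (154·297 + 271) / 512 = 46009/512
⌈46306/512⌉ = 91,  ⌈46009/512⌉ = 90
s_{154} = 91 − 90 = 1

1


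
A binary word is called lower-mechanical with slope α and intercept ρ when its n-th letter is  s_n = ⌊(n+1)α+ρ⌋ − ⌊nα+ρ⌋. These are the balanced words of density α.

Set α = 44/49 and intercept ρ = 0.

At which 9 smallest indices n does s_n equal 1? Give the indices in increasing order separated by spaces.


n=0: ⌊44/49⌋−⌊0/49⌋ = 0−0 = 0
n=1: ⌊88/49⌋−⌊44/49⌋ = 1−0 = 1  ← one
n=2: ⌊132/49⌋−⌊88/49⌋ = 2−1 = 1  ← one
n=3: ⌊176/49⌋−⌊132/49⌋ = 3−2 = 1  ← one
n=4: ⌊220/49⌋−⌊176/49⌋ = 4−3 = 1  ← one
n=5: ⌊264/49⌋−⌊220/49⌋ = 5−4 = 1  ← one
n=6: ⌊308/49⌋−⌊264/49⌋ = 6−5 = 1  ← one
n=7: ⌊352/49⌋−⌊308/49⌋ = 7−6 = 1  ← one
n=8: ⌊396/49⌋−⌊352/49⌋ = 8−7 = 1  ← one
n=9: ⌊440/49⌋−⌊396/49⌋ = 8−8 = 0
n=10: ⌊484/49⌋−⌊440/49⌋ = 9−8 = 1  ← one
positions of the first 9 ones: 1 2 3 4 5 6 7 8 10

1 2 3 4 5 6 7 8 10


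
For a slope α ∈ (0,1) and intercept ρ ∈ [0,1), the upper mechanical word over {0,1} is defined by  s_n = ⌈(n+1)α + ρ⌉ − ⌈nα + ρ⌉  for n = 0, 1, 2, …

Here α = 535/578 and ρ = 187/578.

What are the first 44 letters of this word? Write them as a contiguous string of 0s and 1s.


11110111111111111011111111111110111111111111

n=0: ⌈(1·535+187)/578⌉ − ⌈(0·535+187)/578⌉ = ⌈722/578⌉ − ⌈187/578⌉ = 2 − 1 = 1
n=1: ⌈(2·535+187)/578⌉ − ⌈(1·535+187)/578⌉ = ⌈1257/578⌉ − ⌈722/578⌉ = 3 − 2 = 1
n=2: ⌈(3·535+187)/578⌉ − ⌈(2·535+187)/578⌉ = ⌈1792/578⌉ − ⌈1257/578⌉ = 4 − 3 = 1
n=3: ⌈(4·535+187)/578⌉ − ⌈(3·535+187)/578⌉ = ⌈2327/578⌉ − ⌈1792/578⌉ = 5 − 4 = 1
n=4: ⌈(5·535+187)/578⌉ − ⌈(4·535+187)/578⌉ = ⌈2862/578⌉ − ⌈2327/578⌉ = 5 − 5 = 0
n=5: ⌈(6·535+187)/578⌉ − ⌈(5·535+187)/578⌉ = ⌈3397/578⌉ − ⌈2862/578⌉ = 6 − 5 = 1
n=6: ⌈(7·535+187)/578⌉ − ⌈(6·535+187)/578⌉ = ⌈3932/578⌉ − ⌈3397/578⌉ = 7 − 6 = 1
n=7: ⌈(8·535+187)/578⌉ − ⌈(7·535+187)/578⌉ = ⌈4467/578⌉ − ⌈3932/578⌉ = 8 − 7 = 1
n=8: ⌈(9·535+187)/578⌉ − ⌈(8·535+187)/578⌉ = ⌈5002/578⌉ − ⌈4467/578⌉ = 9 − 8 = 1
n=9: ⌈(10·535+187)/578⌉ − ⌈(9·535+187)/578⌉ = ⌈5537/578⌉ − ⌈5002/578⌉ = 10 − 9 = 1
n=10: ⌈(11·535+187)/578⌉ − ⌈(10·535+187)/578⌉ = ⌈6072/578⌉ − ⌈5537/578⌉ = 11 − 10 = 1
n=11: ⌈(12·535+187)/578⌉ − ⌈(11·535+187)/578⌉ = ⌈6607/578⌉ − ⌈6072/578⌉ = 12 − 11 = 1
n=12: ⌈(13·535+187)/578⌉ − ⌈(12·535+187)/578⌉ = ⌈7142/578⌉ − ⌈6607/578⌉ = 13 − 12 = 1
n=13: ⌈(14·535+187)/578⌉ − ⌈(13·535+187)/578⌉ = ⌈7677/578⌉ − ⌈7142/578⌉ = 14 − 13 = 1
n=14: ⌈(15·535+187)/578⌉ − ⌈(14·535+187)/578⌉ = ⌈8212/578⌉ − ⌈7677/578⌉ = 15 − 14 = 1
n=15: ⌈(16·535+187)/578⌉ − ⌈(15·535+187)/578⌉ = ⌈8747/578⌉ − ⌈8212/578⌉ = 16 − 15 = 1
n=16: ⌈(17·535+187)/578⌉ − ⌈(16·535+187)/578⌉ = ⌈9282/578⌉ − ⌈8747/578⌉ = 17 − 16 = 1
n=17: ⌈(18·535+187)/578⌉ − ⌈(17·535+187)/578⌉ = ⌈9817/578⌉ − ⌈9282/578⌉ = 17 − 17 = 0
n=18: ⌈(19·535+187)/578⌉ − ⌈(18·535+187)/578⌉ = ⌈10352/578⌉ − ⌈9817/578⌉ = 18 − 17 = 1
n=19: ⌈(20·535+187)/578⌉ − ⌈(19·535+187)/578⌉ = ⌈10887/578⌉ − ⌈10352/578⌉ = 19 − 18 = 1
n=20: ⌈(21·535+187)/578⌉ − ⌈(20·535+187)/578⌉ = ⌈11422/578⌉ − ⌈10887/578⌉ = 20 − 19 = 1
n=21: ⌈(22·535+187)/578⌉ − ⌈(21·535+187)/578⌉ = ⌈11957/578⌉ − ⌈11422/578⌉ = 21 − 20 = 1
n=22: ⌈(23·535+187)/578⌉ − ⌈(22·535+187)/578⌉ = ⌈12492/578⌉ − ⌈11957/578⌉ = 22 − 21 = 1
n=23: ⌈(24·535+187)/578⌉ − ⌈(23·535+187)/578⌉ = ⌈13027/578⌉ − ⌈12492/578⌉ = 23 − 22 = 1
n=24: ⌈(25·535+187)/578⌉ − ⌈(24·535+187)/578⌉ = ⌈13562/578⌉ − ⌈13027/578⌉ = 24 − 23 = 1
n=25: ⌈(26·535+187)/578⌉ − ⌈(25·535+187)/578⌉ = ⌈14097/578⌉ − ⌈13562/578⌉ = 25 − 24 = 1
n=26: ⌈(27·535+187)/578⌉ − ⌈(26·535+187)/578⌉ = ⌈14632/578⌉ − ⌈14097/578⌉ = 26 − 25 = 1
n=27: ⌈(28·535+187)/578⌉ − ⌈(27·535+187)/578⌉ = ⌈15167/578⌉ − ⌈14632/578⌉ = 27 − 26 = 1
n=28: ⌈(29·535+187)/578⌉ − ⌈(28·535+187)/578⌉ = ⌈15702/578⌉ − ⌈15167/578⌉ = 28 − 27 = 1
n=29: ⌈(30·535+187)/578⌉ − ⌈(29·535+187)/578⌉ = ⌈16237/578⌉ − ⌈15702/578⌉ = 29 − 28 = 1
n=30: ⌈(31·535+187)/578⌉ − ⌈(30·535+187)/578⌉ = ⌈16772/578⌉ − ⌈16237/578⌉ = 30 − 29 = 1
n=31: ⌈(32·535+187)/578⌉ − ⌈(31·535+187)/578⌉ = ⌈17307/578⌉ − ⌈16772/578⌉ = 30 − 30 = 0
n=32: ⌈(33·535+187)/578⌉ − ⌈(32·535+187)/578⌉ = ⌈17842/578⌉ − ⌈17307/578⌉ = 31 − 30 = 1
n=33: ⌈(34·535+187)/578⌉ − ⌈(33·535+187)/578⌉ = ⌈18377/578⌉ − ⌈17842/578⌉ = 32 − 31 = 1
n=34: ⌈(35·535+187)/578⌉ − ⌈(34·535+187)/578⌉ = ⌈18912/578⌉ − ⌈18377/578⌉ = 33 − 32 = 1
n=35: ⌈(36·535+187)/578⌉ − ⌈(35·535+187)/578⌉ = ⌈19447/578⌉ − ⌈18912/578⌉ = 34 − 33 = 1
n=36: ⌈(37·535+187)/578⌉ − ⌈(36·535+187)/578⌉ = ⌈19982/578⌉ − ⌈19447/578⌉ = 35 − 34 = 1
n=37: ⌈(38·535+187)/578⌉ − ⌈(37·535+187)/578⌉ = ⌈20517/578⌉ − ⌈19982/578⌉ = 36 − 35 = 1
n=38: ⌈(39·535+187)/578⌉ − ⌈(38·535+187)/578⌉ = ⌈21052/578⌉ − ⌈20517/578⌉ = 37 − 36 = 1
n=39: ⌈(40·535+187)/578⌉ − ⌈(39·535+187)/578⌉ = ⌈21587/578⌉ − ⌈21052/578⌉ = 38 − 37 = 1
n=40: ⌈(41·535+187)/578⌉ − ⌈(40·535+187)/578⌉ = ⌈22122/578⌉ − ⌈21587/578⌉ = 39 − 38 = 1
n=41: ⌈(42·535+187)/578⌉ − ⌈(41·535+187)/578⌉ = ⌈22657/578⌉ − ⌈22122/578⌉ = 40 − 39 = 1
n=42: ⌈(43·535+187)/578⌉ − ⌈(42·535+187)/578⌉ = ⌈23192/578⌉ − ⌈22657/578⌉ = 41 − 40 = 1
n=43: ⌈(44·535+187)/578⌉ − ⌈(43·535+187)/578⌉ = ⌈23727/578⌉ − ⌈23192/578⌉ = 42 − 41 = 1


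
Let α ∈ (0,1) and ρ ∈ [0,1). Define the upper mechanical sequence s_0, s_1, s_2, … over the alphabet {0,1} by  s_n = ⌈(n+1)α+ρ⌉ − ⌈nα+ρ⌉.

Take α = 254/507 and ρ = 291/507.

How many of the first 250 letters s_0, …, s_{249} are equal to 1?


#1s = Σ_{n=0}^{249} s_n = Σ_{n=0}^{249} (⌈(n+1)α+ρ⌉ − ⌈nα+ρ⌉)
the sum telescopes: every ⌈nα+ρ⌉ with 0 < n < 250 appears once with + and once with −, leaving ⌈250α+ρ⌉ − ⌈0·α+ρ⌉
250α + ρ = (250·254 + 291) / 507 = 63791/507
ρ = 291/507
⌈63791/507⌉ = 126,  ⌈291/507⌉ = 1
#1s = 126 − 1 = 125

125


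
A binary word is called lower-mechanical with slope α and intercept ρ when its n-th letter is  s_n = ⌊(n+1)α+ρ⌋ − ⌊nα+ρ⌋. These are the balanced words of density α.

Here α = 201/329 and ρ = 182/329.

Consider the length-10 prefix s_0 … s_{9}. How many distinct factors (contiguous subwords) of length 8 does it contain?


t_n = ⌊(n·201+182)/329⌋ for n = 0 … 10:
  n=0…9: ⌊182/329⌋=0 ⌊383/329⌋=1 ⌊584/329⌋=1 ⌊785/329⌋=2 ⌊986/329⌋=2 ⌊1187/329⌋=3 ⌊1388/329⌋=4 ⌊1589/329⌋=4 ⌊1790/329⌋=5 ⌊1991/329⌋=6
  n=10: ⌊2192/329⌋=6
s_n = t_(n+1) − t_n for n = 0 … 9 gives
prefix = 1010110110
slide a length-8 window over [0..7] … [2..9] (3 windows); first occurrence of each distinct factor:
  [  0..  7] 10101101
  [  1..  8] 01011011
  [  2..  9] 10110110
distinct factors: {01011011, 10101101, 10110110}
count = 3  (Sturmian bound for length 8 is 9)

3


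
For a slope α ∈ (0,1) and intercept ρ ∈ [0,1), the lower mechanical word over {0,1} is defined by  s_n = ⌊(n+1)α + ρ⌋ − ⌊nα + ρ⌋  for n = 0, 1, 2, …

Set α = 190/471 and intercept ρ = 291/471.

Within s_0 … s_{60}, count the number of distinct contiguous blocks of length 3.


t_n = ⌊(n·190+291)/471⌋ for n = 0 … 61:
  n=0…9: ⌊291/471⌋=0 ⌊481/471⌋=1 ⌊671/471⌋=1 ⌊861/471⌋=1 ⌊1051/471⌋=2 ⌊1241/471⌋=2 ⌊1431/471⌋=3 ⌊1621/471⌋=3 ⌊1811/471⌋=3 ⌊2001/471⌋=4
  n=10…19: ⌊2191/471⌋=4 ⌊2381/471⌋=5 ⌊2571/471⌋=5 ⌊2761/471⌋=5 ⌊2951/471⌋=6 ⌊3141/471⌋=6 ⌊3331/471⌋=7 ⌊3521/471⌋=7 ⌊3711/471⌋=7 ⌊3901/471⌋=8
  n=20…29: ⌊4091/471⌋=8 ⌊4281/471⌋=9 ⌊4471/471⌋=9 ⌊4661/471⌋=9 ⌊4851/471⌋=10 ⌊5041/471⌋=10 ⌊5231/471⌋=11 ⌊5421/471⌋=11 ⌊5611/471⌋=11 ⌊5801/471⌋=12
  n=30…39: ⌊5991/471⌋=12 ⌊6181/471⌋=13 ⌊6371/471⌋=13 ⌊6561/471⌋=13 ⌊6751/471⌋=14 ⌊6941/471⌋=14 ⌊7131/471⌋=15 ⌊7321/471⌋=15 ⌊7511/471⌋=15 ⌊7701/471⌋=16
  n=40…49: ⌊7891/471⌋=16 ⌊8081/471⌋=17 ⌊8271/471⌋=17 ⌊8461/471⌋=17 ⌊8651/471⌋=18 ⌊8841/471⌋=18 ⌊9031/471⌋=19 ⌊9221/471⌋=19 ⌊9411/471⌋=19 ⌊9601/471⌋=20
  n=50…59: ⌊9791/471⌋=20 ⌊9981/471⌋=21 ⌊10171/471⌋=21 ⌊10361/471⌋=21 ⌊10551/471⌋=22 ⌊10741/471⌋=22 ⌊10931/471⌋=23 ⌊11121/471⌋=23 ⌊11311/471⌋=24 ⌊11501/471⌋=24
  n=60…61: ⌊11691/471⌋=24 ⌊11881/471⌋=25
s_n = t_(n+1) − t_n for n = 0 … 60 gives
prefix = 1001010010100101001010010100101001010010100101001010010101001
slide a length-3 window over [0..2] … [58..60] (59 windows); first occurrence of each distinct factor:
  [  0..  2] 100
  [  1..  3] 001
  [  2..  4] 010
  [  3..  5] 101
  (the other 55 windows repeat one of these)
distinct factors: {001, 010, 100, 101}
count = 4  (Sturmian bound for length 3 is 4)

4


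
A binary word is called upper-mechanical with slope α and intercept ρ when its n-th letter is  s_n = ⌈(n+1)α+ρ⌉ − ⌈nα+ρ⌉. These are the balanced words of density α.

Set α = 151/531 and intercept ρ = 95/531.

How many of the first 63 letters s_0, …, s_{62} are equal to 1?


18

#1s = Σ_{n=0}^{62} s_n = Σ_{n=0}^{62} (⌈(n+1)α+ρ⌉ − ⌈nα+ρ⌉)
the sum telescopes: every ⌈nα+ρ⌉ with 0 < n < 63 appears once with + and once with −, leaving ⌈63α+ρ⌉ − ⌈0·α+ρ⌉
63α + ρ = (63·151 + 95) / 531 = 9608/531
ρ = 95/531
⌈9608/531⌉ = 19,  ⌈95/531⌉ = 1
#1s = 19 − 1 = 18


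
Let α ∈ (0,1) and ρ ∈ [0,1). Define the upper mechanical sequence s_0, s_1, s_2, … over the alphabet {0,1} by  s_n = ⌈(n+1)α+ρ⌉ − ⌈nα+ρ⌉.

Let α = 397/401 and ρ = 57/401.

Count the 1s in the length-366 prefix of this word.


#1s = Σ_{n=0}^{365} s_n = Σ_{n=0}^{365} (⌈(n+1)α+ρ⌉ − ⌈nα+ρ⌉)
the sum telescopes: every ⌈nα+ρ⌉ with 0 < n < 366 appears once with + and once with −, leaving ⌈366α+ρ⌉ − ⌈0·α+ρ⌉
366α + ρ = (366·397 + 57) / 401 = 145359/401
ρ = 57/401
⌈145359/401⌉ = 363,  ⌈57/401⌉ = 1
#1s = 363 − 1 = 362

362


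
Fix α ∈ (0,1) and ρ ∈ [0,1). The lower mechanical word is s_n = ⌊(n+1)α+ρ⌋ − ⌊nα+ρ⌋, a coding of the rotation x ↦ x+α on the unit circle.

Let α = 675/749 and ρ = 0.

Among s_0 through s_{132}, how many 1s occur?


#1s = Σ_{n=0}^{132} s_n = Σ_{n=0}^{132} (⌊(n+1)α+ρ⌋ − ⌊nα+ρ⌋)
the sum telescopes: every ⌊nα+ρ⌋ with 0 < n < 133 appears once with + and once with −, leaving ⌊133α+ρ⌋ − ⌊0·α+ρ⌋
133α + ρ = (133·675) / 749 = 89775/749
ρ = 0/749
⌊89775/749⌋ = 119,  ⌊0/749⌋ = 0
#1s = 119 − 0 = 119

119


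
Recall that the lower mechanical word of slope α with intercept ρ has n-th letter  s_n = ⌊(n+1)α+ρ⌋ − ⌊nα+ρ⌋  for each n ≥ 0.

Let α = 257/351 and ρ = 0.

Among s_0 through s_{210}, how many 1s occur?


154

#1s = Σ_{n=0}^{210} s_n = Σ_{n=0}^{210} (⌊(n+1)α+ρ⌋ − ⌊nα+ρ⌋)
the sum telescopes: every ⌊nα+ρ⌋ with 0 < n < 211 appears once with + and once with −, leaving ⌊211α+ρ⌋ − ⌊0·α+ρ⌋
211α + ρ = (211·257) / 351 = 54227/351
ρ = 0/351
⌊54227/351⌋ = 154,  ⌊0/351⌋ = 0
#1s = 154 − 0 = 154


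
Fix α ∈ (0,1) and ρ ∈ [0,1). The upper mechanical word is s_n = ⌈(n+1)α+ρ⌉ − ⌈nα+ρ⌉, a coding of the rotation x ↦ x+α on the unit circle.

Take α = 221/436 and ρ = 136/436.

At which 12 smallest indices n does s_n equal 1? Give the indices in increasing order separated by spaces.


n=0: ⌈357/436⌉−⌈136/436⌉ = 1−1 = 0
n=1: ⌈578/436⌉−⌈357/436⌉ = 2−1 = 1  ← one
n=2: ⌈799/436⌉−⌈578/436⌉ = 2−2 = 0
n=3: ⌈1020/436⌉−⌈799/436⌉ = 3−2 = 1  ← one
n=4: ⌈1241/436⌉−⌈1020/436⌉ = 3−3 = 0
n=5: ⌈1462/436⌉−⌈1241/436⌉ = 4−3 = 1  ← one
n=6: ⌈1683/436⌉−⌈1462/436⌉ = 4−4 = 0
n=7: ⌈1904/436⌉−⌈1683/436⌉ = 5−4 = 1  ← one
n=8: ⌈2125/436⌉−⌈1904/436⌉ = 5−5 = 0
n=9: ⌈2346/436⌉−⌈2125/436⌉ = 6−5 = 1  ← one
n=10: ⌈2567/436⌉−⌈2346/436⌉ = 6−6 = 0
n=11: ⌈2788/436⌉−⌈2567/436⌉ = 7−6 = 1  ← one
n=12: ⌈3009/436⌉−⌈2788/436⌉ = 7−7 = 0
n=13: ⌈3230/436⌉−⌈3009/436⌉ = 8−7 = 1  ← one
n=14: ⌈3451/436⌉−⌈3230/436⌉ = 8−8 = 0
n=15: ⌈3672/436⌉−⌈3451/436⌉ = 9−8 = 1  ← one
n=16: ⌈3893/436⌉−⌈3672/436⌉ = 9−9 = 0
n=17: ⌈4114/436⌉−⌈3893/436⌉ = 10−9 = 1  ← one
n=18: ⌈4335/436⌉−⌈4114/436⌉ = 10−10 = 0
n=19: ⌈4556/436⌉−⌈4335/436⌉ = 11−10 = 1  ← one
n=20: ⌈4777/436⌉−⌈4556/436⌉ = 11−11 = 0
n=21: ⌈4998/436⌉−⌈4777/436⌉ = 12−11 = 1  ← one
n=22: ⌈5219/436⌉−⌈4998/436⌉ = 12−12 = 0
n=23: ⌈5440/436⌉−⌈5219/436⌉ = 13−12 = 1  ← one
positions of the first 12 ones: 1 3 5 7 9 11 13 15 17 19 21 23

1 3 5 7 9 11 13 15 17 19 21 23


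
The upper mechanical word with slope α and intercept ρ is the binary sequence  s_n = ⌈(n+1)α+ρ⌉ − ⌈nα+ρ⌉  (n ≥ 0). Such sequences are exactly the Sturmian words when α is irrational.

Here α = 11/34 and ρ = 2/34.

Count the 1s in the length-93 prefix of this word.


30

#1s = Σ_{n=0}^{92} s_n = Σ_{n=0}^{92} (⌈(n+1)α+ρ⌉ − ⌈nα+ρ⌉)
the sum telescopes: every ⌈nα+ρ⌉ with 0 < n < 93 appears once with + and once with −, leaving ⌈93α+ρ⌉ − ⌈0·α+ρ⌉
93α + ρ = (93·11 + 2) / 34 = 1025/34
ρ = 2/34
⌈1025/34⌉ = 31,  ⌈2/34⌉ = 1
#1s = 31 − 1 = 30


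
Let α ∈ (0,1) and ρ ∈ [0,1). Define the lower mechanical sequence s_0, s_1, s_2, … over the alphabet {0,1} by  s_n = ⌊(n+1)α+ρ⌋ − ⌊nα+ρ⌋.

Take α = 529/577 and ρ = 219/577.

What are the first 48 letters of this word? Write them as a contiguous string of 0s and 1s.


n=0: ⌊(1·529+219)/577⌋ − ⌊(0·529+219)/577⌋ = ⌊748/577⌋ − ⌊219/577⌋ = 1 − 0 = 1
n=1: ⌊(2·529+219)/577⌋ − ⌊(1·529+219)/577⌋ = ⌊1277/577⌋ − ⌊748/577⌋ = 2 − 1 = 1
n=2: ⌊(3·529+219)/577⌋ − ⌊(2·529+219)/577⌋ = ⌊1806/577⌋ − ⌊1277/577⌋ = 3 − 2 = 1
n=3: ⌊(4·529+219)/577⌋ − ⌊(3·529+219)/577⌋ = ⌊2335/577⌋ − ⌊1806/577⌋ = 4 − 3 = 1
n=4: ⌊(5·529+219)/577⌋ − ⌊(4·529+219)/577⌋ = ⌊2864/577⌋ − ⌊2335/577⌋ = 4 − 4 = 0
n=5: ⌊(6·529+219)/577⌋ − ⌊(5·529+219)/577⌋ = ⌊3393/577⌋ − ⌊2864/577⌋ = 5 − 4 = 1
n=6: ⌊(7·529+219)/577⌋ − ⌊(6·529+219)/577⌋ = ⌊3922/577⌋ − ⌊3393/577⌋ = 6 − 5 = 1
n=7: ⌊(8·529+219)/577⌋ − ⌊(7·529+219)/577⌋ = ⌊4451/577⌋ − ⌊3922/577⌋ = 7 − 6 = 1
n=8: ⌊(9·529+219)/577⌋ − ⌊(8·529+219)/577⌋ = ⌊4980/577⌋ − ⌊4451/577⌋ = 8 − 7 = 1
n=9: ⌊(10·529+219)/577⌋ − ⌊(9·529+219)/577⌋ = ⌊5509/577⌋ − ⌊4980/577⌋ = 9 − 8 = 1
n=10: ⌊(11·529+219)/577⌋ − ⌊(10·529+219)/577⌋ = ⌊6038/577⌋ − ⌊5509/577⌋ = 10 − 9 = 1
n=11: ⌊(12·529+219)/577⌋ − ⌊(11·529+219)/577⌋ = ⌊6567/577⌋ − ⌊6038/577⌋ = 11 − 10 = 1
n=12: ⌊(13·529+219)/577⌋ − ⌊(12·529+219)/577⌋ = ⌊7096/577⌋ − ⌊6567/577⌋ = 12 − 11 = 1
n=13: ⌊(14·529+219)/577⌋ − ⌊(13·529+219)/577⌋ = ⌊7625/577⌋ − ⌊7096/577⌋ = 13 − 12 = 1
n=14: ⌊(15·529+219)/577⌋ − ⌊(14·529+219)/577⌋ = ⌊8154/577⌋ − ⌊7625/577⌋ = 14 − 13 = 1
n=15: ⌊(16·529+219)/577⌋ − ⌊(15·529+219)/577⌋ = ⌊8683/577⌋ − ⌊8154/577⌋ = 15 − 14 = 1
n=16: ⌊(17·529+219)/577⌋ − ⌊(16·529+219)/577⌋ = ⌊9212/577⌋ − ⌊8683/577⌋ = 15 − 15 = 0
n=17: ⌊(18·529+219)/577⌋ − ⌊(17·529+219)/577⌋ = ⌊9741/577⌋ − ⌊9212/577⌋ = 16 − 15 = 1
n=18: ⌊(19·529+219)/577⌋ − ⌊(18·529+219)/577⌋ = ⌊10270/577⌋ − ⌊9741/577⌋ = 17 − 16 = 1
n=19: ⌊(20·529+219)/577⌋ − ⌊(19·529+219)/577⌋ = ⌊10799/577⌋ − ⌊10270/577⌋ = 18 − 17 = 1
n=20: ⌊(21·529+219)/577⌋ − ⌊(20·529+219)/577⌋ = ⌊11328/577⌋ − ⌊10799/577⌋ = 19 − 18 = 1
n=21: ⌊(22·529+219)/577⌋ − ⌊(21·529+219)/577⌋ = ⌊11857/577⌋ − ⌊11328/577⌋ = 20 − 19 = 1
n=22: ⌊(23·529+219)/577⌋ − ⌊(22·529+219)/577⌋ = ⌊12386/577⌋ − ⌊11857/577⌋ = 21 − 20 = 1
n=23: ⌊(24·529+219)/577⌋ − ⌊(23·529+219)/577⌋ = ⌊12915/577⌋ − ⌊12386/577⌋ = 22 − 21 = 1
n=24: ⌊(25·529+219)/577⌋ − ⌊(24·529+219)/577⌋ = ⌊13444/577⌋ − ⌊12915/577⌋ = 23 − 22 = 1
n=25: ⌊(26·529+219)/577⌋ − ⌊(25·529+219)/577⌋ = ⌊13973/577⌋ − ⌊13444/577⌋ = 24 − 23 = 1
n=26: ⌊(27·529+219)/577⌋ − ⌊(26·529+219)/577⌋ = ⌊14502/577⌋ − ⌊13973/577⌋ = 25 − 24 = 1
n=27: ⌊(28·529+219)/577⌋ − ⌊(27·529+219)/577⌋ = ⌊15031/577⌋ − ⌊14502/577⌋ = 26 − 25 = 1
n=28: ⌊(29·529+219)/577⌋ − ⌊(28·529+219)/577⌋ = ⌊15560/577⌋ − ⌊15031/577⌋ = 26 − 26 = 0
n=29: ⌊(30·529+219)/577⌋ − ⌊(29·529+219)/577⌋ = ⌊16089/577⌋ − ⌊15560/577⌋ = 27 − 26 = 1
n=30: ⌊(31·529+219)/577⌋ − ⌊(30·529+219)/577⌋ = ⌊16618/577⌋ − ⌊16089/577⌋ = 28 − 27 = 1
n=31: ⌊(32·529+219)/577⌋ − ⌊(31·529+219)/577⌋ = ⌊17147/577⌋ − ⌊16618/577⌋ = 29 − 28 = 1
n=32: ⌊(33·529+219)/577⌋ − ⌊(32·529+219)/577⌋ = ⌊17676/577⌋ − ⌊17147/577⌋ = 30 − 29 = 1
n=33: ⌊(34·529+219)/577⌋ − ⌊(33·529+219)/577⌋ = ⌊18205/577⌋ − ⌊17676/577⌋ = 31 − 30 = 1
n=34: ⌊(35·529+219)/577⌋ − ⌊(34·529+219)/577⌋ = ⌊18734/577⌋ − ⌊18205/577⌋ = 32 − 31 = 1
n=35: ⌊(36·529+219)/577⌋ − ⌊(35·529+219)/577⌋ = ⌊19263/577⌋ − ⌊18734/577⌋ = 33 − 32 = 1
n=36: ⌊(37·529+219)/577⌋ − ⌊(36·529+219)/577⌋ = ⌊19792/577⌋ − ⌊19263/577⌋ = 34 − 33 = 1
n=37: ⌊(38·529+219)/577⌋ − ⌊(37·529+219)/577⌋ = ⌊20321/577⌋ − ⌊19792/577⌋ = 35 − 34 = 1
n=38: ⌊(39·529+219)/577⌋ − ⌊(38·529+219)/577⌋ = ⌊20850/577⌋ − ⌊20321/577⌋ = 36 − 35 = 1
n=39: ⌊(40·529+219)/577⌋ − ⌊(39·529+219)/577⌋ = ⌊21379/577⌋ − ⌊20850/577⌋ = 37 − 36 = 1
n=40: ⌊(41·529+219)/577⌋ − ⌊(40·529+219)/577⌋ = ⌊21908/577⌋ − ⌊21379/577⌋ = 37 − 37 = 0
n=41: ⌊(42·529+219)/577⌋ − ⌊(41·529+219)/577⌋ = ⌊22437/577⌋ − ⌊21908/577⌋ = 38 − 37 = 1
n=42: ⌊(43·529+219)/577⌋ − ⌊(42·529+219)/577⌋ = ⌊22966/577⌋ − ⌊22437/577⌋ = 39 − 38 = 1
n=43: ⌊(44·529+219)/577⌋ − ⌊(43·529+219)/577⌋ = ⌊23495/577⌋ − ⌊22966/577⌋ = 40 − 39 = 1
n=44: ⌊(45·529+219)/577⌋ − ⌊(44·529+219)/577⌋ = ⌊24024/577⌋ − ⌊23495/577⌋ = 41 − 40 = 1
n=45: ⌊(46·529+219)/577⌋ − ⌊(45·529+219)/577⌋ = ⌊24553/577⌋ − ⌊24024/577⌋ = 42 − 41 = 1
n=46: ⌊(47·529+219)/577⌋ − ⌊(46·529+219)/577⌋ = ⌊25082/577⌋ − ⌊24553/577⌋ = 43 − 42 = 1
n=47: ⌊(48·529+219)/577⌋ − ⌊(47·529+219)/577⌋ = ⌊25611/577⌋ − ⌊25082/577⌋ = 44 − 43 = 1

111101111111111101111111111101111111111101111111


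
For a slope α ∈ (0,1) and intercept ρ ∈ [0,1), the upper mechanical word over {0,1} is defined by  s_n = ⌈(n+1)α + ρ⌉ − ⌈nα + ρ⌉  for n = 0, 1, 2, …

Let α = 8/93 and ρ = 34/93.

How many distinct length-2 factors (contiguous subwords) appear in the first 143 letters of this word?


3

t_n = ⌈(n·8+34)/93⌉ for n = 0 … 143:
  n=0…9: ⌈34/93⌉=1 ⌈42/93⌉=1 ⌈50/93⌉=1 ⌈58/93⌉=1 ⌈66/93⌉=1 ⌈74/93⌉=1 ⌈82/93⌉=1 ⌈90/93⌉=1 ⌈98/93⌉=2 ⌈106/93⌉=2
  n=10…19: ⌈114/93⌉=2 ⌈122/93⌉=2 ⌈130/93⌉=2 ⌈138/93⌉=2 ⌈146/93⌉=2 ⌈154/93⌉=2 ⌈162/93⌉=2 ⌈170/93⌉=2 ⌈178/93⌉=2 ⌈186/93⌉=2
  n=20…29: ⌈194/93⌉=3 ⌈202/93⌉=3 ⌈210/93⌉=3 ⌈218/93⌉=3 ⌈226/93⌉=3 ⌈234/93⌉=3 ⌈242/93⌉=3 ⌈250/93⌉=3 ⌈258/93⌉=3 ⌈266/93⌉=3
  n=30…39: ⌈274/93⌉=3 ⌈282/93⌉=4 ⌈290/93⌉=4 ⌈298/93⌉=4 ⌈306/93⌉=4 ⌈314/93⌉=4 ⌈322/93⌉=4 ⌈330/93⌉=4 ⌈338/93⌉=4 ⌈346/93⌉=4
  n=40…49: ⌈354/93⌉=4 ⌈362/93⌉=4 ⌈370/93⌉=4 ⌈378/93⌉=5 ⌈386/93⌉=5 ⌈394/93⌉=5 ⌈402/93⌉=5 ⌈410/93⌉=5 ⌈418/93⌉=5 ⌈426/93⌉=5
  n=50…59: ⌈434/93⌉=5 ⌈442/93⌉=5 ⌈450/93⌉=5 ⌈458/93⌉=5 ⌈466/93⌉=6 ⌈474/93⌉=6 ⌈482/93⌉=6 ⌈490/93⌉=6 ⌈498/93⌉=6 ⌈506/93⌉=6
  n=60…69: ⌈514/93⌉=6 ⌈522/93⌉=6 ⌈530/93⌉=6 ⌈538/93⌉=6 ⌈546/93⌉=6 ⌈554/93⌉=6 ⌈562/93⌉=7 ⌈570/93⌉=7 ⌈578/93⌉=7 ⌈586/93⌉=7
  n=70…79: ⌈594/93⌉=7 ⌈602/93⌉=7 ⌈610/93⌉=7 ⌈618/93⌉=7 ⌈626/93⌉=7 ⌈634/93⌉=7 ⌈642/93⌉=7 ⌈650/93⌉=7 ⌈658/93⌉=8 ⌈666/93⌉=8
  n=80…89: ⌈674/93⌉=8 ⌈682/93⌉=8 ⌈690/93⌉=8 ⌈698/93⌉=8 ⌈706/93⌉=8 ⌈714/93⌉=8 ⌈722/93⌉=8 ⌈730/93⌉=8 ⌈738/93⌉=8 ⌈746/93⌉=9
  n=90…99: ⌈754/93⌉=9 ⌈762/93⌉=9 ⌈770/93⌉=9 ⌈778/93⌉=9 ⌈786/93⌉=9 ⌈794/93⌉=9 ⌈802/93⌉=9 ⌈810/93⌉=9 ⌈818/93⌉=9 ⌈826/93⌉=9
  n=100…109: ⌈834/93⌉=9 ⌈842/93⌉=10 ⌈850/93⌉=10 ⌈858/93⌉=10 ⌈866/93⌉=10 ⌈874/93⌉=10 ⌈882/93⌉=10 ⌈890/93⌉=10 ⌈898/93⌉=10 ⌈906/93⌉=10
  n=110…119: ⌈914/93⌉=10 ⌈922/93⌉=10 ⌈930/93⌉=10 ⌈938/93⌉=11 ⌈946/93⌉=11 ⌈954/93⌉=11 ⌈962/93⌉=11 ⌈970/93⌉=11 ⌈978/93⌉=11 ⌈986/93⌉=11
  n=120…129: ⌈994/93⌉=11 ⌈1002/93⌉=11 ⌈1010/93⌉=11 ⌈1018/93⌉=11 ⌈1026/93⌉=12 ⌈1034/93⌉=12 ⌈1042/93⌉=12 ⌈1050/93⌉=12 ⌈1058/93⌉=12 ⌈1066/93⌉=12
  n=130…139: ⌈1074/93⌉=12 ⌈1082/93⌉=12 ⌈1090/93⌉=12 ⌈1098/93⌉=12 ⌈1106/93⌉=12 ⌈1114/93⌉=12 ⌈1122/93⌉=13 ⌈1130/93⌉=13 ⌈1138/93⌉=13 ⌈1146/93⌉=13
  n=140…143: ⌈1154/93⌉=13 ⌈1162/93⌉=13 ⌈1170/93⌉=13 ⌈1178/93⌉=13
s_n = t_(n+1) − t_n for n = 0 … 142 gives
prefix = 00000001000000000001000000000010000000000010000000000100000000000100000000000100000000001000000000001000000000001000000000010000000000010000000
slide a length-2 window over [0..1] … [141..142] (142 windows); first occurrence of each distinct factor:
  [  0..  1] 00
  [  6..  7] 01
  [  7..  8] 10
  (the other 139 windows repeat one of these)
distinct factors: {00, 01, 10}
count = 3  (Sturmian bound for length 2 is 3)


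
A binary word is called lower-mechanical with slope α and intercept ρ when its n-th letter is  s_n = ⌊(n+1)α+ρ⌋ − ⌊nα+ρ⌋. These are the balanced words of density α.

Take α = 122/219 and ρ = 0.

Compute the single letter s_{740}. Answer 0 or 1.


(n+1)α + ρ = (741·122) / 219 = 90402/219
nα + ρ     = (740·122) / 219 = 90280/219
⌊90402/219⌋ = 412,  ⌊90280/219⌋ = 412
s_{740} = 412 − 412 = 0

0


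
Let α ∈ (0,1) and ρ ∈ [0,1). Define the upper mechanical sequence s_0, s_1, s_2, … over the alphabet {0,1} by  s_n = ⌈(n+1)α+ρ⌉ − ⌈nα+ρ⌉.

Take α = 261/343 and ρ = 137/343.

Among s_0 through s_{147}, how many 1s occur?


113

#1s = Σ_{n=0}^{147} s_n = Σ_{n=0}^{147} (⌈(n+1)α+ρ⌉ − ⌈nα+ρ⌉)
the sum telescopes: every ⌈nα+ρ⌉ with 0 < n < 148 appears once with + and once with −, leaving ⌈148α+ρ⌉ − ⌈0·α+ρ⌉
148α + ρ = (148·261 + 137) / 343 = 38765/343
ρ = 137/343
⌈38765/343⌉ = 114,  ⌈137/343⌉ = 1
#1s = 114 − 1 = 113


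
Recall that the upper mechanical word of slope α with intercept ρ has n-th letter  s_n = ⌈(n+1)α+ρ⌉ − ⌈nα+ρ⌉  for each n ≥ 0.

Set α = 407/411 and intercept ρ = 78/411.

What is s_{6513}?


(n+1)α + ρ = (6514·407 + 78) / 411 = 2651276/411
nα + ρ     = (6513·407 + 78) / 411 = 2650869/411
⌈2651276/411⌉ = 6451,  ⌈2650869/411⌉ = 6450
s_{6513} = 6451 − 6450 = 1

1


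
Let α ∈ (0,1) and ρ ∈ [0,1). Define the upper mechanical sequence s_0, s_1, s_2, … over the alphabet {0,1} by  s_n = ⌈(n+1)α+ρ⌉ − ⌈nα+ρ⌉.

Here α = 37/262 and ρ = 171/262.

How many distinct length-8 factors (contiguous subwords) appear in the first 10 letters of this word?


3

t_n = ⌈(n·37+171)/262⌉ for n = 0 … 10:
  n=0…9: ⌈171/262⌉=1 ⌈208/262⌉=1 ⌈245/262⌉=1 ⌈282/262⌉=2 ⌈319/262⌉=2 ⌈356/262⌉=2 ⌈393/262⌉=2 ⌈430/262⌉=2 ⌈467/262⌉=2 ⌈504/262⌉=2
  n=10: ⌈541/262⌉=3
s_n = t_(n+1) − t_n for n = 0 … 9 gives
prefix = 0010000001
slide a length-8 window over [0..7] … [2..9] (3 windows); first occurrence of each distinct factor:
  [  0..  7] 00100000
  [  1..  8] 01000000
  [  2..  9] 10000001
distinct factors: {00100000, 01000000, 10000001}
count = 3  (Sturmian bound for length 8 is 9)


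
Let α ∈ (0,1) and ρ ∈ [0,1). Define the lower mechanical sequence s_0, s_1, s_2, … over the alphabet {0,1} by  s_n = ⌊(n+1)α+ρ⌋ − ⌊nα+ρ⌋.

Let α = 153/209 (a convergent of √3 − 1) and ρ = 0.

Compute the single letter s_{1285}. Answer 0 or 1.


(n+1)α + ρ = (1286·153) / 209 = 196758/209
nα + ρ     = (1285·153) / 209 = 196605/209
⌊196758/209⌋ = 941,  ⌊196605/209⌋ = 940
s_{1285} = 941 − 940 = 1

1


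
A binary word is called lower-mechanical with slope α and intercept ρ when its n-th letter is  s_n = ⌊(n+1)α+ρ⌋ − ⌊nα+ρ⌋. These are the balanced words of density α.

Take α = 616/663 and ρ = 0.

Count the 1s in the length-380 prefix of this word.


#1s = Σ_{n=0}^{379} s_n = Σ_{n=0}^{379} (⌊(n+1)α+ρ⌋ − ⌊nα+ρ⌋)
the sum telescopes: every ⌊nα+ρ⌋ with 0 < n < 380 appears once with + and once with −, leaving ⌊380α+ρ⌋ − ⌊0·α+ρ⌋
380α + ρ = (380·616) / 663 = 234080/663
ρ = 0/663
⌊234080/663⌋ = 353,  ⌊0/663⌋ = 0
#1s = 353 − 0 = 353

353


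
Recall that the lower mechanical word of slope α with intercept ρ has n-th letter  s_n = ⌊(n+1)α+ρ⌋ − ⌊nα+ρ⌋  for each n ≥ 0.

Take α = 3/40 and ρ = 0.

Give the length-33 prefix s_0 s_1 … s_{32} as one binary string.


n=0: ⌊(1·3)/40⌋ − ⌊(0·3)/40⌋ = ⌊3/40⌋ − ⌊0/40⌋ = 0 − 0 = 0
n=1: ⌊(2·3)/40⌋ − ⌊(1·3)/40⌋ = ⌊6/40⌋ − ⌊3/40⌋ = 0 − 0 = 0
n=2: ⌊(3·3)/40⌋ − ⌊(2·3)/40⌋ = ⌊9/40⌋ − ⌊6/40⌋ = 0 − 0 = 0
n=3: ⌊(4·3)/40⌋ − ⌊(3·3)/40⌋ = ⌊12/40⌋ − ⌊9/40⌋ = 0 − 0 = 0
n=4: ⌊(5·3)/40⌋ − ⌊(4·3)/40⌋ = ⌊15/40⌋ − ⌊12/40⌋ = 0 − 0 = 0
n=5: ⌊(6·3)/40⌋ − ⌊(5·3)/40⌋ = ⌊18/40⌋ − ⌊15/40⌋ = 0 − 0 = 0
n=6: ⌊(7·3)/40⌋ − ⌊(6·3)/40⌋ = ⌊21/40⌋ − ⌊18/40⌋ = 0 − 0 = 0
n=7: ⌊(8·3)/40⌋ − ⌊(7·3)/40⌋ = ⌊24/40⌋ − ⌊21/40⌋ = 0 − 0 = 0
n=8: ⌊(9·3)/40⌋ − ⌊(8·3)/40⌋ = ⌊27/40⌋ − ⌊24/40⌋ = 0 − 0 = 0
n=9: ⌊(10·3)/40⌋ − ⌊(9·3)/40⌋ = ⌊30/40⌋ − ⌊27/40⌋ = 0 − 0 = 0
n=10: ⌊(11·3)/40⌋ − ⌊(10·3)/40⌋ = ⌊33/40⌋ − ⌊30/40⌋ = 0 − 0 = 0
n=11: ⌊(12·3)/40⌋ − ⌊(11·3)/40⌋ = ⌊36/40⌋ − ⌊33/40⌋ = 0 − 0 = 0
n=12: ⌊(13·3)/40⌋ − ⌊(12·3)/40⌋ = ⌊39/40⌋ − ⌊36/40⌋ = 0 − 0 = 0
n=13: ⌊(14·3)/40⌋ − ⌊(13·3)/40⌋ = ⌊42/40⌋ − ⌊39/40⌋ = 1 − 0 = 1
n=14: ⌊(15·3)/40⌋ − ⌊(14·3)/40⌋ = ⌊45/40⌋ − ⌊42/40⌋ = 1 − 1 = 0
n=15: ⌊(16·3)/40⌋ − ⌊(15·3)/40⌋ = ⌊48/40⌋ − ⌊45/40⌋ = 1 − 1 = 0
n=16: ⌊(17·3)/40⌋ − ⌊(16·3)/40⌋ = ⌊51/40⌋ − ⌊48/40⌋ = 1 − 1 = 0
n=17: ⌊(18·3)/40⌋ − ⌊(17·3)/40⌋ = ⌊54/40⌋ − ⌊51/40⌋ = 1 − 1 = 0
n=18: ⌊(19·3)/40⌋ − ⌊(18·3)/40⌋ = ⌊57/40⌋ − ⌊54/40⌋ = 1 − 1 = 0
n=19: ⌊(20·3)/40⌋ − ⌊(19·3)/40⌋ = ⌊60/40⌋ − ⌊57/40⌋ = 1 − 1 = 0
n=20: ⌊(21·3)/40⌋ − ⌊(20·3)/40⌋ = ⌊63/40⌋ − ⌊60/40⌋ = 1 − 1 = 0
n=21: ⌊(22·3)/40⌋ − ⌊(21·3)/40⌋ = ⌊66/40⌋ − ⌊63/40⌋ = 1 − 1 = 0
n=22: ⌊(23·3)/40⌋ − ⌊(22·3)/40⌋ = ⌊69/40⌋ − ⌊66/40⌋ = 1 − 1 = 0
n=23: ⌊(24·3)/40⌋ − ⌊(23·3)/40⌋ = ⌊72/40⌋ − ⌊69/40⌋ = 1 − 1 = 0
n=24: ⌊(25·3)/40⌋ − ⌊(24·3)/40⌋ = ⌊75/40⌋ − ⌊72/40⌋ = 1 − 1 = 0
n=25: ⌊(26·3)/40⌋ − ⌊(25·3)/40⌋ = ⌊78/40⌋ − ⌊75/40⌋ = 1 − 1 = 0
n=26: ⌊(27·3)/40⌋ − ⌊(26·3)/40⌋ = ⌊81/40⌋ − ⌊78/40⌋ = 2 − 1 = 1
n=27: ⌊(28·3)/40⌋ − ⌊(27·3)/40⌋ = ⌊84/40⌋ − ⌊81/40⌋ = 2 − 2 = 0
n=28: ⌊(29·3)/40⌋ − ⌊(28·3)/40⌋ = ⌊87/40⌋ − ⌊84/40⌋ = 2 − 2 = 0
n=29: ⌊(30·3)/40⌋ − ⌊(29·3)/40⌋ = ⌊90/40⌋ − ⌊87/40⌋ = 2 − 2 = 0
n=30: ⌊(31·3)/40⌋ − ⌊(30·3)/40⌋ = ⌊93/40⌋ − ⌊90/40⌋ = 2 − 2 = 0
n=31: ⌊(32·3)/40⌋ − ⌊(31·3)/40⌋ = ⌊96/40⌋ − ⌊93/40⌋ = 2 − 2 = 0
n=32: ⌊(33·3)/40⌋ − ⌊(32·3)/40⌋ = ⌊99/40⌋ − ⌊96/40⌋ = 2 − 2 = 0

000000000000010000000000001000000


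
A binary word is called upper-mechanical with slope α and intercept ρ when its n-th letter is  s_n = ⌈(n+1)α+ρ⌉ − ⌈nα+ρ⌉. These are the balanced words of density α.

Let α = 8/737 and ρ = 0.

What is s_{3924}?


0

(n+1)α + ρ = (3925·8) / 737 = 31400/737
nα + ρ     = (3924·8) / 737 = 31392/737
⌈31400/737⌉ = 43,  ⌈31392/737⌉ = 43
s_{3924} = 43 − 43 = 0


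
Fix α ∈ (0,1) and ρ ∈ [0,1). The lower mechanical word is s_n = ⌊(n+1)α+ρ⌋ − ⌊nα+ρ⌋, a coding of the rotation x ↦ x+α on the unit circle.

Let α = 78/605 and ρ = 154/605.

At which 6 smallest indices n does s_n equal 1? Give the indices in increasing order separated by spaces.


5 13 21 29 36 44

n=0: ⌊232/605⌋−⌊154/605⌋ = 0−0 = 0
n=1: ⌊310/605⌋−⌊232/605⌋ = 0−0 = 0
n=2: ⌊388/605⌋−⌊310/605⌋ = 0−0 = 0
n=3: ⌊466/605⌋−⌊388/605⌋ = 0−0 = 0
n=4: ⌊544/605⌋−⌊466/605⌋ = 0−0 = 0
n=5: ⌊622/605⌋−⌊544/605⌋ = 1−0 = 1  ← one
n=6: ⌊700/605⌋−⌊622/605⌋ = 1−1 = 0
n=7: ⌊778/605⌋−⌊700/605⌋ = 1−1 = 0
n=8: ⌊856/605⌋−⌊778/605⌋ = 1−1 = 0
n=9: ⌊934/605⌋−⌊856/605⌋ = 1−1 = 0
n=10: ⌊1012/605⌋−⌊934/605⌋ = 1−1 = 0
n=11: ⌊1090/605⌋−⌊1012/605⌋ = 1−1 = 0
n=12: ⌊1168/605⌋−⌊1090/605⌋ = 1−1 = 0
n=13: ⌊1246/605⌋−⌊1168/605⌋ = 2−1 = 1  ← one
n=14: ⌊1324/605⌋−⌊1246/605⌋ = 2−2 = 0
n=15: ⌊1402/605⌋−⌊1324/605⌋ = 2−2 = 0
n=16: ⌊1480/605⌋−⌊1402/605⌋ = 2−2 = 0
n=17: ⌊1558/605⌋−⌊1480/605⌋ = 2−2 = 0
n=18: ⌊1636/605⌋−⌊1558/605⌋ = 2−2 = 0
n=19: ⌊1714/605⌋−⌊1636/605⌋ = 2−2 = 0
n=20: ⌊1792/605⌋−⌊1714/605⌋ = 2−2 = 0
n=21: ⌊1870/605⌋−⌊1792/605⌋ = 3−2 = 1  ← one
n=22: ⌊1948/605⌋−⌊1870/605⌋ = 3−3 = 0
n=23: ⌊2026/605⌋−⌊1948/605⌋ = 3−3 = 0
n=24: ⌊2104/605⌋−⌊2026/605⌋ = 3−3 = 0
n=25: ⌊2182/605⌋−⌊2104/605⌋ = 3−3 = 0
n=26: ⌊2260/605⌋−⌊2182/605⌋ = 3−3 = 0
n=27: ⌊2338/605⌋−⌊2260/605⌋ = 3−3 = 0
n=28: ⌊2416/605⌋−⌊2338/605⌋ = 3−3 = 0
n=29: ⌊2494/605⌋−⌊2416/605⌋ = 4−3 = 1  ← one
n=30: ⌊2572/605⌋−⌊2494/605⌋ = 4−4 = 0
n=31: ⌊2650/605⌋−⌊2572/605⌋ = 4−4 = 0
n=32: ⌊2728/605⌋−⌊2650/605⌋ = 4−4 = 0
n=33: ⌊2806/605⌋−⌊2728/605⌋ = 4−4 = 0
n=34: ⌊2884/605⌋−⌊2806/605⌋ = 4−4 = 0
n=35: ⌊2962/605⌋−⌊2884/605⌋ = 4−4 = 0
n=36: ⌊3040/605⌋−⌊2962/605⌋ = 5−4 = 1  ← one
n=37: ⌊3118/605⌋−⌊3040/605⌋ = 5−5 = 0
n=38: ⌊3196/605⌋−⌊3118/605⌋ = 5−5 = 0
n=39: ⌊3274/605⌋−⌊3196/605⌋ = 5−5 = 0
n=40: ⌊3352/605⌋−⌊3274/605⌋ = 5−5 = 0
n=41: ⌊3430/605⌋−⌊3352/605⌋ = 5−5 = 0
n=42: ⌊3508/605⌋−⌊3430/605⌋ = 5−5 = 0
n=43: ⌊3586/605⌋−⌊3508/605⌋ = 5−5 = 0
n=44: ⌊3664/605⌋−⌊3586/605⌋ = 6−5 = 1  ← one
positions of the first 6 ones: 5 13 21 29 36 44


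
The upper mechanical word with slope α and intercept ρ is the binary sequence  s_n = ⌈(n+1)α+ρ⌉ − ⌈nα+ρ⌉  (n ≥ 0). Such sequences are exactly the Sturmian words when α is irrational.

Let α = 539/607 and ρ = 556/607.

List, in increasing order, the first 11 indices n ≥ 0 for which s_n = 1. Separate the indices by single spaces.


n=0: ⌈1095/607⌉−⌈556/607⌉ = 2−1 = 1  ← one
n=1: ⌈1634/607⌉−⌈1095/607⌉ = 3−2 = 1  ← one
n=2: ⌈2173/607⌉−⌈1634/607⌉ = 4−3 = 1  ← one
n=3: ⌈2712/607⌉−⌈2173/607⌉ = 5−4 = 1  ← one
n=4: ⌈3251/607⌉−⌈2712/607⌉ = 6−5 = 1  ← one
n=5: ⌈3790/607⌉−⌈3251/607⌉ = 7−6 = 1  ← one
n=6: ⌈4329/607⌉−⌈3790/607⌉ = 8−7 = 1  ← one
n=7: ⌈4868/607⌉−⌈4329/607⌉ = 9−8 = 1  ← one
n=8: ⌈5407/607⌉−⌈4868/607⌉ = 9−9 = 0
n=9: ⌈5946/607⌉−⌈5407/607⌉ = 10−9 = 1  ← one
n=10: ⌈6485/607⌉−⌈5946/607⌉ = 11−10 = 1  ← one
n=11: ⌈7024/607⌉−⌈6485/607⌉ = 12−11 = 1  ← one
positions of the first 11 ones: 0 1 2 3 4 5 6 7 9 10 11

0 1 2 3 4 5 6 7 9 10 11


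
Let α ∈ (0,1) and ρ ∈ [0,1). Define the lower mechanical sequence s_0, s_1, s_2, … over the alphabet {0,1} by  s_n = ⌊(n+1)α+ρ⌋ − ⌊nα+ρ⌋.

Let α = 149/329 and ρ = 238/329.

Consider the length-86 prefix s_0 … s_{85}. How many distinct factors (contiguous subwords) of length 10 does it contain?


11

t_n = ⌊(n·149+238)/329⌋ for n = 0 … 86:
  n=0…9: ⌊238/329⌋=0 ⌊387/329⌋=1 ⌊536/329⌋=1 ⌊685/329⌋=2 ⌊834/329⌋=2 ⌊983/329⌋=2 ⌊1132/329⌋=3 ⌊1281/329⌋=3 ⌊1430/329⌋=4 ⌊1579/329⌋=4
  n=10…19: ⌊1728/329⌋=5 ⌊1877/329⌋=5 ⌊2026/329⌋=6 ⌊2175/329⌋=6 ⌊2324/329⌋=7 ⌊2473/329⌋=7 ⌊2622/329⌋=7 ⌊2771/329⌋=8 ⌊2920/329⌋=8 ⌊3069/329⌋=9
  n=20…29: ⌊3218/329⌋=9 ⌊3367/329⌋=10 ⌊3516/329⌋=10 ⌊3665/329⌋=11 ⌊3814/329⌋=11 ⌊3963/329⌋=12 ⌊4112/329⌋=12 ⌊4261/329⌋=12 ⌊4410/329⌋=13 ⌊4559/329⌋=13
  n=30…39: ⌊4708/329⌋=14 ⌊4857/329⌋=14 ⌊5006/329⌋=15 ⌊5155/329⌋=15 ⌊5304/329⌋=16 ⌊5453/329⌋=16 ⌊5602/329⌋=17 ⌊5751/329⌋=17 ⌊5900/329⌋=17 ⌊6049/329⌋=18
  n=40…49: ⌊6198/329⌋=18 ⌊6347/329⌋=19 ⌊6496/329⌋=19 ⌊6645/329⌋=20 ⌊6794/329⌋=20 ⌊6943/329⌋=21 ⌊7092/329⌋=21 ⌊7241/329⌋=22 ⌊7390/329⌋=22 ⌊7539/329⌋=22
  n=50…59: ⌊7688/329⌋=23 ⌊7837/329⌋=23 ⌊7986/329⌋=24 ⌊8135/329⌋=24 ⌊8284/329⌋=25 ⌊8433/329⌋=25 ⌊8582/329⌋=26 ⌊8731/329⌋=26 ⌊8880/329⌋=26 ⌊9029/329⌋=27
  n=60…69: ⌊9178/329⌋=27 ⌊9327/329⌋=28 ⌊9476/329⌋=28 ⌊9625/329⌋=29 ⌊9774/329⌋=29 ⌊9923/329⌋=30 ⌊10072/329⌋=30 ⌊10221/329⌋=31 ⌊10370/329⌋=31 ⌊10519/329⌋=31
  n=70…79: ⌊10668/329⌋=32 ⌊10817/329⌋=32 ⌊10966/329⌋=33 ⌊11115/329⌋=33 ⌊11264/329⌋=34 ⌊11413/329⌋=34 ⌊11562/329⌋=35 ⌊11711/329⌋=35 ⌊11860/329⌋=36 ⌊12009/329⌋=36
  n=80…86: ⌊12158/329⌋=36 ⌊12307/329⌋=37 ⌊12456/329⌋=37 ⌊12605/329⌋=38 ⌊12754/329⌋=38 ⌊12903/329⌋=39 ⌊13052/329⌋=39
s_n = t_(n+1) − t_n for n = 0 … 85 gives
prefix = 10100101010101001010101010010101010100101010101001010101001010101010010101010100101010
slide a length-10 window over [0..9] … [76..85] (77 windows); first occurrence of each distinct factor:
  [  0..  9] 1010010101
  [  1.. 10] 0100101010
  [  2.. 11] 1001010101
  [  3.. 12] 0010101010
  [  4.. 13] 0101010101
  [  5.. 14] 1010101010
  [  6.. 15] 0101010100
  [  7.. 16] 1010101001
  [  8.. 17] 0101010010
  [  9.. 18] 1010100101
  [ 10.. 19] 0101001010
  (the other 66 windows repeat one of these)
distinct factors: {0010101010, 0100101010, 0101001010, 0101010010, 0101010100, 0101010101, 1001010101, 1010010101, 1010100101, 1010101001, 1010101010}
count = 11  (Sturmian bound for length 10 is 11)


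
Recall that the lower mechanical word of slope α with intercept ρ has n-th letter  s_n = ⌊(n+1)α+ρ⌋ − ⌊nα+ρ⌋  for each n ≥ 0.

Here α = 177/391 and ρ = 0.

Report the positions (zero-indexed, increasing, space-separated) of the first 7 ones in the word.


n=0: ⌊177/391⌋−⌊0/391⌋ = 0−0 = 0
n=1: ⌊354/391⌋−⌊177/391⌋ = 0−0 = 0
n=2: ⌊531/391⌋−⌊354/391⌋ = 1−0 = 1  ← one
n=3: ⌊708/391⌋−⌊531/391⌋ = 1−1 = 0
n=4: ⌊885/391⌋−⌊708/391⌋ = 2−1 = 1  ← one
n=5: ⌊1062/391⌋−⌊885/391⌋ = 2−2 = 0
n=6: ⌊1239/391⌋−⌊1062/391⌋ = 3−2 = 1  ← one
n=7: ⌊1416/391⌋−⌊1239/391⌋ = 3−3 = 0
n=8: ⌊1593/391⌋−⌊1416/391⌋ = 4−3 = 1  ← one
n=9: ⌊1770/391⌋−⌊1593/391⌋ = 4−4 = 0
n=10: ⌊1947/391⌋−⌊1770/391⌋ = 4−4 = 0
n=11: ⌊2124/391⌋−⌊1947/391⌋ = 5−4 = 1  ← one
n=12: ⌊2301/391⌋−⌊2124/391⌋ = 5−5 = 0
n=13: ⌊2478/391⌋−⌊2301/391⌋ = 6−5 = 1  ← one
n=14: ⌊2655/391⌋−⌊2478/391⌋ = 6−6 = 0
n=15: ⌊2832/391⌋−⌊2655/391⌋ = 7−6 = 1  ← one
positions of the first 7 ones: 2 4 6 8 11 13 15

2 4 6 8 11 13 15


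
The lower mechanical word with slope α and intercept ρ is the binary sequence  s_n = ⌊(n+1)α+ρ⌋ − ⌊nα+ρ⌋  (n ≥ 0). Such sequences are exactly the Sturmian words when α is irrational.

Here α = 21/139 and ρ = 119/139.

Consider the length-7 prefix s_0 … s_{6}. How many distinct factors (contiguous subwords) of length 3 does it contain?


t_n = ⌊(n·21+119)/139⌋ for n = 0 … 7:
  n=0…7: ⌊119/139⌋=0 ⌊140/139⌋=1 ⌊161/139⌋=1 ⌊182/139⌋=1 ⌊203/139⌋=1 ⌊224/139⌋=1 ⌊245/139⌋=1 ⌊266/139⌋=1
s_n = t_(n+1) − t_n for n = 0 … 6 gives
prefix = 1000000
slide a length-3 window over [0..2] … [4..6] (5 windows); first occurrence of each distinct factor:
  [  0..  2] 100
  [  1..  3] 000
  (the other 3 windows repeat one of these)
distinct factors: {000, 100}
count = 2  (Sturmian bound for length 3 is 4)

2


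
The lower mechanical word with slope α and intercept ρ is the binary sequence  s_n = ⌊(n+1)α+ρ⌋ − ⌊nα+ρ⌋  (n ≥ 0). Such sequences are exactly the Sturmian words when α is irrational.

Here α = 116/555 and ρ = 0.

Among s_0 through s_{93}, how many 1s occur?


#1s = Σ_{n=0}^{93} s_n = Σ_{n=0}^{93} (⌊(n+1)α+ρ⌋ − ⌊nα+ρ⌋)
the sum telescopes: every ⌊nα+ρ⌋ with 0 < n < 94 appears once with + and once with −, leaving ⌊94α+ρ⌋ − ⌊0·α+ρ⌋
94α + ρ = (94·116) / 555 = 10904/555
ρ = 0/555
⌊10904/555⌋ = 19,  ⌊0/555⌋ = 0
#1s = 19 − 0 = 19

19


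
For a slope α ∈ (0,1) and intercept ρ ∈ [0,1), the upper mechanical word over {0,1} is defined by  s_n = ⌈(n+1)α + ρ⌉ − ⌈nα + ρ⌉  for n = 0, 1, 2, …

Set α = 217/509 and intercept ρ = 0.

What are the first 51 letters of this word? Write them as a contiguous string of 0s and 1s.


n=0: ⌈(1·217)/509⌉ − ⌈(0·217)/509⌉ = ⌈217/509⌉ − ⌈0/509⌉ = 1 − 0 = 1
n=1: ⌈(2·217)/509⌉ − ⌈(1·217)/509⌉ = ⌈434/509⌉ − ⌈217/509⌉ = 1 − 1 = 0
n=2: ⌈(3·217)/509⌉ − ⌈(2·217)/509⌉ = ⌈651/509⌉ − ⌈434/509⌉ = 2 − 1 = 1
n=3: ⌈(4·217)/509⌉ − ⌈(3·217)/509⌉ = ⌈868/509⌉ − ⌈651/509⌉ = 2 − 2 = 0
n=4: ⌈(5·217)/509⌉ − ⌈(4·217)/509⌉ = ⌈1085/509⌉ − ⌈868/509⌉ = 3 − 2 = 1
n=5: ⌈(6·217)/509⌉ − ⌈(5·217)/509⌉ = ⌈1302/509⌉ − ⌈1085/509⌉ = 3 − 3 = 0
n=6: ⌈(7·217)/509⌉ − ⌈(6·217)/509⌉ = ⌈1519/509⌉ − ⌈1302/509⌉ = 3 − 3 = 0
n=7: ⌈(8·217)/509⌉ − ⌈(7·217)/509⌉ = ⌈1736/509⌉ − ⌈1519/509⌉ = 4 − 3 = 1
n=8: ⌈(9·217)/509⌉ − ⌈(8·217)/509⌉ = ⌈1953/509⌉ − ⌈1736/509⌉ = 4 − 4 = 0
n=9: ⌈(10·217)/509⌉ − ⌈(9·217)/509⌉ = ⌈2170/509⌉ − ⌈1953/509⌉ = 5 − 4 = 1
n=10: ⌈(11·217)/509⌉ − ⌈(10·217)/509⌉ = ⌈2387/509⌉ − ⌈2170/509⌉ = 5 − 5 = 0
n=11: ⌈(12·217)/509⌉ − ⌈(11·217)/509⌉ = ⌈2604/509⌉ − ⌈2387/509⌉ = 6 − 5 = 1
n=12: ⌈(13·217)/509⌉ − ⌈(12·217)/509⌉ = ⌈2821/509⌉ − ⌈2604/509⌉ = 6 − 6 = 0
n=13: ⌈(14·217)/509⌉ − ⌈(13·217)/509⌉ = ⌈3038/509⌉ − ⌈2821/509⌉ = 6 − 6 = 0
n=14: ⌈(15·217)/509⌉ − ⌈(14·217)/509⌉ = ⌈3255/509⌉ − ⌈3038/509⌉ = 7 − 6 = 1
n=15: ⌈(16·217)/509⌉ − ⌈(15·217)/509⌉ = ⌈3472/509⌉ − ⌈3255/509⌉ = 7 − 7 = 0
n=16: ⌈(17·217)/509⌉ − ⌈(16·217)/509⌉ = ⌈3689/509⌉ − ⌈3472/509⌉ = 8 − 7 = 1
n=17: ⌈(18·217)/509⌉ − ⌈(17·217)/509⌉ = ⌈3906/509⌉ − ⌈3689/509⌉ = 8 − 8 = 0
n=18: ⌈(19·217)/509⌉ − ⌈(18·217)/509⌉ = ⌈4123/509⌉ − ⌈3906/509⌉ = 9 − 8 = 1
n=19: ⌈(20·217)/509⌉ − ⌈(19·217)/509⌉ = ⌈4340/509⌉ − ⌈4123/509⌉ = 9 − 9 = 0
n=20: ⌈(21·217)/509⌉ − ⌈(20·217)/509⌉ = ⌈4557/509⌉ − ⌈4340/509⌉ = 9 − 9 = 0
n=21: ⌈(22·217)/509⌉ − ⌈(21·217)/509⌉ = ⌈4774/509⌉ − ⌈4557/509⌉ = 10 − 9 = 1
n=22: ⌈(23·217)/509⌉ − ⌈(22·217)/509⌉ = ⌈4991/509⌉ − ⌈4774/509⌉ = 10 − 10 = 0
n=23: ⌈(24·217)/509⌉ − ⌈(23·217)/509⌉ = ⌈5208/509⌉ − ⌈4991/509⌉ = 11 − 10 = 1
n=24: ⌈(25·217)/509⌉ − ⌈(24·217)/509⌉ = ⌈5425/509⌉ − ⌈5208/509⌉ = 11 − 11 = 0
n=25: ⌈(26·217)/509⌉ − ⌈(25·217)/509⌉ = ⌈5642/509⌉ − ⌈5425/509⌉ = 12 − 11 = 1
n=26: ⌈(27·217)/509⌉ − ⌈(26·217)/509⌉ = ⌈5859/509⌉ − ⌈5642/509⌉ = 12 − 12 = 0
n=27: ⌈(28·217)/509⌉ − ⌈(27·217)/509⌉ = ⌈6076/509⌉ − ⌈5859/509⌉ = 12 − 12 = 0
n=28: ⌈(29·217)/509⌉ − ⌈(28·217)/509⌉ = ⌈6293/509⌉ − ⌈6076/509⌉ = 13 − 12 = 1
n=29: ⌈(30·217)/509⌉ − ⌈(29·217)/509⌉ = ⌈6510/509⌉ − ⌈6293/509⌉ = 13 − 13 = 0
n=30: ⌈(31·217)/509⌉ − ⌈(30·217)/509⌉ = ⌈6727/509⌉ − ⌈6510/509⌉ = 14 − 13 = 1
n=31: ⌈(32·217)/509⌉ − ⌈(31·217)/509⌉ = ⌈6944/509⌉ − ⌈6727/509⌉ = 14 − 14 = 0
n=32: ⌈(33·217)/509⌉ − ⌈(32·217)/509⌉ = ⌈7161/509⌉ − ⌈6944/509⌉ = 15 − 14 = 1
n=33: ⌈(34·217)/509⌉ − ⌈(33·217)/509⌉ = ⌈7378/509⌉ − ⌈7161/509⌉ = 15 − 15 = 0
n=34: ⌈(35·217)/509⌉ − ⌈(34·217)/509⌉ = ⌈7595/509⌉ − ⌈7378/509⌉ = 15 − 15 = 0
n=35: ⌈(36·217)/509⌉ − ⌈(35·217)/509⌉ = ⌈7812/509⌉ − ⌈7595/509⌉ = 16 − 15 = 1
n=36: ⌈(37·217)/509⌉ − ⌈(36·217)/509⌉ = ⌈8029/509⌉ − ⌈7812/509⌉ = 16 − 16 = 0
n=37: ⌈(38·217)/509⌉ − ⌈(37·217)/509⌉ = ⌈8246/509⌉ − ⌈8029/509⌉ = 17 − 16 = 1
n=38: ⌈(39·217)/509⌉ − ⌈(38·217)/509⌉ = ⌈8463/509⌉ − ⌈8246/509⌉ = 17 − 17 = 0
n=39: ⌈(40·217)/509⌉ − ⌈(39·217)/509⌉ = ⌈8680/509⌉ − ⌈8463/509⌉ = 18 − 17 = 1
n=40: ⌈(41·217)/509⌉ − ⌈(40·217)/509⌉ = ⌈8897/509⌉ − ⌈8680/509⌉ = 18 − 18 = 0
n=41: ⌈(42·217)/509⌉ − ⌈(41·217)/509⌉ = ⌈9114/509⌉ − ⌈8897/509⌉ = 18 − 18 = 0
n=42: ⌈(43·217)/509⌉ − ⌈(42·217)/509⌉ = ⌈9331/509⌉ − ⌈9114/509⌉ = 19 − 18 = 1
n=43: ⌈(44·217)/509⌉ − ⌈(43·217)/509⌉ = ⌈9548/509⌉ − ⌈9331/509⌉ = 19 − 19 = 0
n=44: ⌈(45·217)/509⌉ − ⌈(44·217)/509⌉ = ⌈9765/509⌉ − ⌈9548/509⌉ = 20 − 19 = 1
n=45: ⌈(46·217)/509⌉ − ⌈(45·217)/509⌉ = ⌈9982/509⌉ − ⌈9765/509⌉ = 20 − 20 = 0
n=46: ⌈(47·217)/509⌉ − ⌈(46·217)/509⌉ = ⌈10199/509⌉ − ⌈9982/509⌉ = 21 − 20 = 1
n=47: ⌈(48·217)/509⌉ − ⌈(47·217)/509⌉ = ⌈10416/509⌉ − ⌈10199/509⌉ = 21 − 21 = 0
n=48: ⌈(49·217)/509⌉ − ⌈(48·217)/509⌉ = ⌈10633/509⌉ − ⌈10416/509⌉ = 21 − 21 = 0
n=49: ⌈(50·217)/509⌉ − ⌈(49·217)/509⌉ = ⌈10850/509⌉ − ⌈10633/509⌉ = 22 − 21 = 1
n=50: ⌈(51·217)/509⌉ − ⌈(50·217)/509⌉ = ⌈11067/509⌉ − ⌈10850/509⌉ = 22 − 22 = 0

101010010101001010100101010010101001010100101010010
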